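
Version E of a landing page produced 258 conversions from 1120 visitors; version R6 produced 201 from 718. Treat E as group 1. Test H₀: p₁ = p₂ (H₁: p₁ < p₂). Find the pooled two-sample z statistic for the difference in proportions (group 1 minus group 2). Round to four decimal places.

z = -2.3962

p̂₁ = 258/1120 ≈ 0.230357, p̂₂ = 201/718 ≈ 0.279944.
Pooled p̂ = (258+201)/(1120+718) = 459/1838 = 0.249728.
SE = √(0.187364 × 0.00228561) = 0.020694.
z = (0.230357 − 0.279944)/0.020694 = -0.049587/0.020694 = -2.3962.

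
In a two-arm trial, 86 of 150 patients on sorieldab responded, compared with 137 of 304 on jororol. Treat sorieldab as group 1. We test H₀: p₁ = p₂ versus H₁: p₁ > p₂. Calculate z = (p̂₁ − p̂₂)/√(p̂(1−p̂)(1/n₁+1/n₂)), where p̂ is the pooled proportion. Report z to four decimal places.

p̂₁ = 86/150 ≈ 0.573333, p̂₂ = 137/304 ≈ 0.450658.
Pooled p̂ = (86+137)/(150+304) = 223/454 = 0.491189.
SE = √(p̂(1−p̂)(1/n₁+1/n₂)) = √(0.491189·0.508811·0.00995614) = √(0.00248826) = 0.049882.
z = (0.573333 − 0.450658)/0.049882 = 0.122675/0.049882 = 2.4593.

z = 2.4593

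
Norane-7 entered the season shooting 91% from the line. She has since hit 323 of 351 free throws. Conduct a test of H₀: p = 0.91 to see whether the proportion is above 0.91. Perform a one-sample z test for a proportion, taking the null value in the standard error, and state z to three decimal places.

p̂ = 323/351 ≈ 0.92023.
SE = √(p₀(1−p₀)/n) = √(0.0819/351) = 0.01528.
z = (0.92023 − 0.91)/0.01528 = 0.01023/0.01528 = 0.670.
p-value = P(Z > 0.670) ≈ 0.2516.

z = 0.670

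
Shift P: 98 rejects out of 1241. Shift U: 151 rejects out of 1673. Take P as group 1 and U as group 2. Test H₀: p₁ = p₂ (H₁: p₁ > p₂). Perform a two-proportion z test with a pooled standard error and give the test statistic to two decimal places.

z = -1.08

p̂₁ = 98/1241 = 0.0790, p̂₂ = 151/1673 = 0.0903.
Pooled p̂ = (98+151)/(1241+1673) = 249/2914 = 0.0854.
SE = √(p̂(1−p̂)(1/n₁+1/n₂)) = √(0.0854·0.9146·0.00140353) = √(0.000109683) = 0.0105.
z = (0.0790 − 0.0903)/0.0105 = -0.0113/0.0105 = -1.08.
p-value = P(Z > -1.078) ≈ 0.8595.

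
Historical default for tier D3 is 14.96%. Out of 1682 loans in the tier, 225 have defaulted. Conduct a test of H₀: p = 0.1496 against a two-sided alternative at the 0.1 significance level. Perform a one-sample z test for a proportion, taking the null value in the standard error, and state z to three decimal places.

p̂ = 225/1682 = 0.13377.
Under H₀, SE = √(0.1496·0.8504/1682) = √(7.56361e-05) = 0.00870.
z = (0.13377 − 0.1496)/0.00870 = -0.01583/0.00870 = -1.820.
Two-sided p-value ≈ 2·Φ(−1.820) = 0.0687, so at α = 0.1 we reject H₀.

z = -1.820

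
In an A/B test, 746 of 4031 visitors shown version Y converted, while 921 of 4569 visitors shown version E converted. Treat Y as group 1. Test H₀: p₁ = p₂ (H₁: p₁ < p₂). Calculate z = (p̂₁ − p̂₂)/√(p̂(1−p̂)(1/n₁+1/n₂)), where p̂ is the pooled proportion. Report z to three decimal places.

p̂₁ = 746/4031 ≈ 0.18507, p̂₂ = 921/4569 ≈ 0.20158.
Pooled p̂ = (746+921)/(4031+4569) = 1667/8600 = 0.19384.
SE = √(0.156264 × 0.000466944) = 0.00854.
z = (0.18507 − 0.20158)/0.00854 = -0.01651/0.00854 = -1.933.

z = -1.933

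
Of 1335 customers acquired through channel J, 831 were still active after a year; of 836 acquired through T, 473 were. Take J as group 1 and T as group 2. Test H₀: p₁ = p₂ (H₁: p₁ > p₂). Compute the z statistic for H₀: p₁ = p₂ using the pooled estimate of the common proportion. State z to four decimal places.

z = 2.6241

p̂₁ = 831/1335 ≈ 0.622472, p̂₂ = 473/836 ≈ 0.565789.
Pooled p̂ = (831+473)/(1335+836) = 1304/2171 = 0.600645.
SE = √(0.239871 × 0.00194524) = 0.021601.
z = (0.622472 − 0.565789)/0.021601 = 0.056683/0.021601 = 2.6241.
p-value = P(Z > 2.624) ≈ 0.0043.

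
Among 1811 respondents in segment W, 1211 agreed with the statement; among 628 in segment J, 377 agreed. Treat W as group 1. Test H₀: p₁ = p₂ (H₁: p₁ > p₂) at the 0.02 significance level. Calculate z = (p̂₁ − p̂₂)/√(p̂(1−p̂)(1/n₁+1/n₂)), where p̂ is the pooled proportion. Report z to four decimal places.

p̂₁ = 1211/1811 ≈ 0.668691, p̂₂ = 377/628 ≈ 0.600318.
Pooled p̂ = (1211+377)/(1811+628) = 1588/2439 = 0.651087.
SE = √(0.227173 × 0.00214454) = 0.022072.
z = (0.668691 − 0.600318)/0.022072 = 0.068373/0.022072 = 3.0977.
p-value = P(Z > 3.098) ≈ 0.0010; since p < α = 0.02, reject H₀.

z = 3.0977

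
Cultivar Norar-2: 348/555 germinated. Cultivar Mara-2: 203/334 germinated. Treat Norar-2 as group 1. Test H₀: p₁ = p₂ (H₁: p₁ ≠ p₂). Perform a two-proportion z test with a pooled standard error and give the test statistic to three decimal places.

z = 0.572

p̂₁ = 348/555 ≈ 0.627027, p̂₂ = 203/334 ≈ 0.607784.
Pooled p̂ = (348+203)/(555+334) = 551/889 = 0.619798.
SE = √(0.235649 × 0.00479581) = 0.033617.
z = (0.627027 − 0.607784)/0.033617 = 0.019243/0.033617 = 0.572.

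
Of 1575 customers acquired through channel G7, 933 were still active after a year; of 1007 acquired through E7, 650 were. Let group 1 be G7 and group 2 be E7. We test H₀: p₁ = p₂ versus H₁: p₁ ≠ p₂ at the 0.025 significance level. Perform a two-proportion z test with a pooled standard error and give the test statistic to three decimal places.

z = -2.702

p̂₁ = 933/1575 = 0.59238, p̂₂ = 650/1007 = 0.64548.
Pooled p̂ = (933+650)/(1575+1007) = 1583/2582 = 0.61309.
SE = √(p̂(1−p̂)(1/n₁+1/n₂)) = √(0.61309·0.38691·0.00162797) = √(0.000386171) = 0.01965.
z = (0.59238 − 0.64548)/0.01965 = -0.05310/0.01965 = -2.702.
Two-sided p-value ≈ 2·Φ(−2.702) = 0.0069. With α = 0.025, reject H₀.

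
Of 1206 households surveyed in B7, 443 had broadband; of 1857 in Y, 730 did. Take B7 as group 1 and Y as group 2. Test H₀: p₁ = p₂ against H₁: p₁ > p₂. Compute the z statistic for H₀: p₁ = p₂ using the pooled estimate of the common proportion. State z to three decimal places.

z = -1.434

p̂₁ = 443/1206 ≈ 0.36733, p̂₂ = 730/1857 ≈ 0.39311.
Pooled p̂ = (443+730)/(1206+1857) = 1173/3063 = 0.38296.
SE = √(p̂(1−p̂)(1/n₁+1/n₂)) = √(0.38296·0.61704·0.00136769) = √(0.000323187) = 0.01798.
z = (0.36733 − 0.39311)/0.01798 = -0.02578/0.01798 = -1.434.
p-value = P(Z > -1.434) ≈ 0.9242.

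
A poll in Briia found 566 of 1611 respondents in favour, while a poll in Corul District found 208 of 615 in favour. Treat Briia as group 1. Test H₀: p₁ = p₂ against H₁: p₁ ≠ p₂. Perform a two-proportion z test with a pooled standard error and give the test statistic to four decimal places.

z = 0.5813

p̂₁ = 566/1611 ≈ 0.3513346, p̂₂ = 208/615 ≈ 0.3382114.
Pooled p̂ = (566+208)/(1611+615) = 774/2226 = 0.3477089.
SE = √(0.226807 × 0.00224675) = 0.0225739.
z = (0.3513346 − 0.3382114)/0.0225739 = 0.0131232/0.0225739 = 0.5813.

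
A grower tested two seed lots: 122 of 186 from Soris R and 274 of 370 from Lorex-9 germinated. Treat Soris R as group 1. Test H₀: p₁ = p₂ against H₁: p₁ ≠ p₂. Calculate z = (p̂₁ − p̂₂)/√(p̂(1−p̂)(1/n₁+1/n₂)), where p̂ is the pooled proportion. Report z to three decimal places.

p̂₁ = 122/186 = 0.65591, p̂₂ = 274/370 = 0.74054.
Pooled p̂ = (122+274)/(186+370) = 396/556 = 0.71223.
SE = √(0.204958 × 0.00807905) = 0.04069.
z = (0.65591 − 0.74054)/0.04069 = -0.08463/0.04069 = -2.080.
p-value = 2·P(Z > 2.080) ≈ 0.0376.

z = -2.080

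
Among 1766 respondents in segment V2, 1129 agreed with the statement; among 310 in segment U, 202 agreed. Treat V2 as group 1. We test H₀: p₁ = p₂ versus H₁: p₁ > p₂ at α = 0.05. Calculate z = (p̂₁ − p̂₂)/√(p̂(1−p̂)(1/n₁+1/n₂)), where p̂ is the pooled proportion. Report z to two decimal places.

p̂₁ = 1129/1766 = 0.6393, p̂₂ = 202/310 = 0.6516.
Pooled p̂ = (1129+202)/(1766+310) = 1331/2076 = 0.6411.
SE = √(0.23008 × 0.00379206) = 0.0295.
z = (0.6393 − 0.6516)/0.0295 = -0.0123/0.0295 = -0.42.
p-value = P(Z > -0.417) ≈ 0.6616; since p > α = 0.05, fail to reject H₀.

z = -0.42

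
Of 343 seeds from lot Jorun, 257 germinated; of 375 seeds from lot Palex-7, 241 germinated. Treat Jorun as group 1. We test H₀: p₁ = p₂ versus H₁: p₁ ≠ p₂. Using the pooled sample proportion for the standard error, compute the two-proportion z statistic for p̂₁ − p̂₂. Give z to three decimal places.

p̂₁ = 257/343 = 0.74927, p̂₂ = 241/375 = 0.64267.
Pooled p̂ = (257+241)/(343+375) = 498/718 = 0.69359.
SE = √(0.212522 × 0.00558212) = 0.03444.
z = (0.74927 − 0.64267)/0.03444 = 0.10660/0.03444 = 3.095.
Two-sided p-value ≈ 2·Φ(−3.095) = 0.0020.

z = 3.095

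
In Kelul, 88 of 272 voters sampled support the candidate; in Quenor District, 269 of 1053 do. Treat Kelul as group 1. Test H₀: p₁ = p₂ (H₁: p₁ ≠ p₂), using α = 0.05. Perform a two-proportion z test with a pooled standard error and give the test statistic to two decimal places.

p̂₁ = 88/272 = 0.32353, p̂₂ = 269/1053 = 0.25546.
Pooled p̂ = (88+269)/(272+1053) = 357/1325 = 0.26943.
SE = √(p̂(1−p̂)(1/n₁+1/n₂)) = √(0.26943·0.73057·0.00462614) = √(0.000910606) = 0.03018.
z = (0.32353 − 0.25546)/0.03018 = 0.06807/0.03018 = 2.26.
p-value = 2·P(Z > 2.256) ≈ 0.0241; since p < α = 0.05, reject H₀.

z = 2.26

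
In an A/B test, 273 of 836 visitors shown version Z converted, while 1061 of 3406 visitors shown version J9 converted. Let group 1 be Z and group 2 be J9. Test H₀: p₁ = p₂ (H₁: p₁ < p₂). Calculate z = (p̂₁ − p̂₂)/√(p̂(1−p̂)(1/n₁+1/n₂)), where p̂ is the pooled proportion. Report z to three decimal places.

z = 0.840

p̂₁ = 273/836 = 0.32656, p̂₂ = 1061/3406 = 0.31151.
Pooled p̂ = (273+1061)/(836+3406) = 1334/4242 = 0.31447.
SE = √(p̂(1−p̂)(1/n₁+1/n₂)) = √(0.31447·0.68553·0.00148977) = √(0.000321165) = 0.01792.
z = (0.32656 − 0.31151)/0.01792 = 0.01505/0.01792 = 0.840.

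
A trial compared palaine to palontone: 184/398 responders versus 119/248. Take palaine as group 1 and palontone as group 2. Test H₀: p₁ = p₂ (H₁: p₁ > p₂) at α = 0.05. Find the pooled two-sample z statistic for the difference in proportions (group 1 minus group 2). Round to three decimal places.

z = -0.434

p̂₁ = 184/398 = 0.46231, p̂₂ = 119/248 = 0.47984.
Pooled p̂ = (184+119)/(398+248) = 303/646 = 0.46904.
SE = √(0.249041 × 0.00654482) = 0.04037.
z = (0.46231 − 0.47984)/0.04037 = -0.01753/0.04037 = -0.434.
p-value = P(Z > -0.434) ≈ 0.6679. With α = 0.05, fail to reject H₀.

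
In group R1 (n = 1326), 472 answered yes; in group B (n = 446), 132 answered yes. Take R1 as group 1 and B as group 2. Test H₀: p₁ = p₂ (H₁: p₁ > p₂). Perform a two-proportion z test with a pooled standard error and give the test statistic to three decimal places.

z = 2.312

p̂₁ = 472/1326 ≈ 0.35596, p̂₂ = 132/446 ≈ 0.29596.
Pooled p̂ = (472+132)/(1326+446) = 604/1772 = 0.34086.
SE = √(0.224674 × 0.0029963) = 0.02595.
z = (0.35596 − 0.29596)/0.02595 = 0.06000/0.02595 = 2.312.
p-value = P(Z > 2.312) ≈ 0.0104.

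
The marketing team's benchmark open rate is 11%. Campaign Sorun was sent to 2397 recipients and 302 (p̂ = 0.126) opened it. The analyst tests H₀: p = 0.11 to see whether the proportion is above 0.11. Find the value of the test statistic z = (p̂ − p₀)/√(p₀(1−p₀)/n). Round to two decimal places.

p̂ = 302/2397 ≈ 0.1260.
SE = √(p₀(1−p₀)/n) = √(0.0979/2397) = 0.0064.
z = (0.1260 − 0.11)/0.0064 = 0.0160/0.0064 = 2.50.

z = 2.50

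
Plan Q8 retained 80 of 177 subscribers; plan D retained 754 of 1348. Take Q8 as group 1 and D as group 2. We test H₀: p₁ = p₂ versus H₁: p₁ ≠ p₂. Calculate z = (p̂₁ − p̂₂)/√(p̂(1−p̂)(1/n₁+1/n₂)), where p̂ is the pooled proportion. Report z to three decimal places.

z = -2.698

p̂₁ = 80/177 = 0.45198, p̂₂ = 754/1348 = 0.55935.
Pooled p̂ = (80+754)/(177+1348) = 834/1525 = 0.54689.
SE = √(p̂(1−p̂)(1/n₁+1/n₂)) = √(0.54689·0.45311·0.00639156) = √(0.00158384) = 0.03980.
z = (0.45198 − 0.55935)/0.03980 = -0.10737/0.03980 = -2.698.
p-value = 2·P(Z > 2.698) ≈ 0.0070.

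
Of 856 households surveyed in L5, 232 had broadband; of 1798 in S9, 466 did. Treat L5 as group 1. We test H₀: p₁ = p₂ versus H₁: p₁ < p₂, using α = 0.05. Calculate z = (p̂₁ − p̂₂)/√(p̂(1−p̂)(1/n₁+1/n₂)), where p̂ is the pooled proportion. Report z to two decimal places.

p̂₁ = 232/856 ≈ 0.27103, p̂₂ = 466/1798 ≈ 0.25918.
Pooled p̂ = (232+466)/(856+1798) = 698/2654 = 0.26300.
SE = √(0.193831 × 0.0017244) = 0.01828.
z = (0.27103 − 0.25918)/0.01828 = 0.01185/0.01828 = 0.65.
p-value = P(Z < 0.648) ≈ 0.7416; since p > α = 0.05, fail to reject H₀.

z = 0.65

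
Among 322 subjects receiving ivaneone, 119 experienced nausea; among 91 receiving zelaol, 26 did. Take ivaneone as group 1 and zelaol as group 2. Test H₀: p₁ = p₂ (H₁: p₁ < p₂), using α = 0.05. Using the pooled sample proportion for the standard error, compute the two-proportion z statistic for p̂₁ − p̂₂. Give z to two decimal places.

p̂₁ = 119/322 = 0.3696, p̂₂ = 26/91 = 0.2857.
Pooled p̂ = (119+26)/(322+91) = 145/413 = 0.3511.
SE = √(p̂(1−p̂)(1/n₁+1/n₂)) = √(0.3511·0.6489·0.0140946) = √(0.00321111) = 0.0567.
z = (0.3696 − 0.2857)/0.0567 = 0.0839/0.0567 = 1.48.
p-value = P(Z < 1.480) ≈ 0.9305. With α = 0.05, fail to reject H₀.

z = 1.48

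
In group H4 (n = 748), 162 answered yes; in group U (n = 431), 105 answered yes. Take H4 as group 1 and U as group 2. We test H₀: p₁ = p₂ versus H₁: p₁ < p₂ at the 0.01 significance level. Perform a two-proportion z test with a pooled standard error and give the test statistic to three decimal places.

p̂₁ = 162/748 ≈ 0.21658, p̂₂ = 105/431 ≈ 0.24362.
Pooled p̂ = (162+105)/(748+431) = 267/1179 = 0.22646.
SE = √(p̂(1−p̂)(1/n₁+1/n₂)) = √(0.22646·0.77354·0.00365708) = √(0.000640639) = 0.02531.
z = (0.21658 − 0.24362)/0.02531 = -0.02704/0.02531 = -1.068.
p-value = P(Z < -1.068) ≈ 0.1427; since p > α = 0.01, fail to reject H₀.

z = -1.068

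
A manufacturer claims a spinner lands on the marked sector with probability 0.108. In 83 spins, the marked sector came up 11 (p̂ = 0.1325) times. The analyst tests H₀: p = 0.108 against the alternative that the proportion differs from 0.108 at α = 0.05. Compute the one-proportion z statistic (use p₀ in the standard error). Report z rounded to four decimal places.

p̂ = 11/83 ≈ 0.132530.
Under H₀, SE = √(0.108·0.892/83) = √(0.00116067) = 0.034069.
z = (0.132530 − 0.108)/0.034069 = 0.024530/0.034069 = 0.7200.
Two-sided p-value ≈ 2·Φ(−0.720) = 0.4715, so at α = 0.05 we fail to reject H₀.

z = 0.7200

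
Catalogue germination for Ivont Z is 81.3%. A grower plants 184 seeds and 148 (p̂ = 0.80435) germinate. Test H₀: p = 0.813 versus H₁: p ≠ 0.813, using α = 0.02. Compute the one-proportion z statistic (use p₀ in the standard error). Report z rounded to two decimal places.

z = -0.30

p̂ = 148/184 ≈ 0.8043.
Under H₀, SE = √(0.813·0.187/184) = √(0.000826255) = 0.0287.
z = (0.8043 − 0.813)/0.0287 = -0.0087/0.0287 = -0.30.
Two-sided p-value ≈ 2·Φ(−0.301) = 0.7634. With α = 0.02, fail to reject H₀.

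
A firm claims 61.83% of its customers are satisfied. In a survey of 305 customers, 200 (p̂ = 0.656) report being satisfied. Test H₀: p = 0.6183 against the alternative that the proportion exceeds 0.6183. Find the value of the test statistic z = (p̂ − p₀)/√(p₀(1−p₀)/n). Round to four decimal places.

z = 1.3459

p̂ = 200/305 = 0.655738.
SE = √(p₀(1−p₀)/n) = √(0.23601/305) = 0.027817.
z = (0.655738 − 0.6183)/0.027817 = 0.037438/0.027817 = 1.3459.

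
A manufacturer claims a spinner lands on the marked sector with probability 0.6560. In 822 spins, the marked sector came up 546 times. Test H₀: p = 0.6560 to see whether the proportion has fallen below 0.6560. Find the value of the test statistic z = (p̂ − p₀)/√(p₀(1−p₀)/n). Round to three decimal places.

p̂ = 546/822 = 0.66423.
Under H₀, SE = √(0.656·0.344/822) = √(0.00027453) = 0.01657.
z = (0.66423 − 0.656)/0.01657 = 0.00823/0.01657 = 0.497.

z = 0.497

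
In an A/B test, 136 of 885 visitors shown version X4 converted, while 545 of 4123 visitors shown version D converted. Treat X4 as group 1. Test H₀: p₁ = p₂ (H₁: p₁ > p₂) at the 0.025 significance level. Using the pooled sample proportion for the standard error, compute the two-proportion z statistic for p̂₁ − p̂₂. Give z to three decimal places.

p̂₁ = 136/885 = 0.153672, p̂₂ = 545/4123 = 0.132185.
Pooled p̂ = (136+545)/(885+4123) = 681/5008 = 0.135982.
SE = √(0.117491 × 0.00137249) = 0.012699.
z = (0.153672 − 0.132185)/0.012699 = 0.021487/0.012699 = 1.692.
p-value = P(Z > 1.692) ≈ 0.0453; since p > α = 0.025, fail to reject H₀.

z = 1.692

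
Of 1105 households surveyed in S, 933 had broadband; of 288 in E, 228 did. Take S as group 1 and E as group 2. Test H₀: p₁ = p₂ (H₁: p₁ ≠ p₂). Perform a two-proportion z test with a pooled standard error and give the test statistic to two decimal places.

p̂₁ = 933/1105 ≈ 0.8443, p̂₂ = 228/288 ≈ 0.7917.
Pooled p̂ = (933+228)/(1105+288) = 1161/1393 = 0.8335.
SE = √(p̂(1−p̂)(1/n₁+1/n₂)) = √(0.8335·0.1665·0.0043772) = √(0.000607595) = 0.0246.
z = (0.8443 − 0.7917)/0.0246 = 0.0526/0.0246 = 2.14.
Two-sided p-value ≈ 2·Φ(−2.137) = 0.0326.

z = 2.14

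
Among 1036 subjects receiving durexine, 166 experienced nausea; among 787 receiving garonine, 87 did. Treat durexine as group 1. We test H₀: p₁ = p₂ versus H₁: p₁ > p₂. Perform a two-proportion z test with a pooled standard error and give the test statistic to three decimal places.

z = 3.039

p̂₁ = 166/1036 ≈ 0.16023, p̂₂ = 87/787 ≈ 0.11055.
Pooled p̂ = (166+87)/(1036+787) = 253/1823 = 0.13878.
SE = √(0.119522 × 0.0022359) = 0.01635.
z = (0.16023 − 0.11055)/0.01635 = 0.04968/0.01635 = 3.039.
p-value = P(Z > 3.039) ≈ 0.0012.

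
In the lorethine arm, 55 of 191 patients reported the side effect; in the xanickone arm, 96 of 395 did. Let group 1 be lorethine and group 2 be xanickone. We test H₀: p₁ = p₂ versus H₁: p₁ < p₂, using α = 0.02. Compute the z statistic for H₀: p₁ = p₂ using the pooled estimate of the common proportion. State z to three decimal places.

p̂₁ = 55/191 ≈ 0.28796, p̂₂ = 96/395 ≈ 0.24304.
Pooled p̂ = (55+96)/(191+395) = 151/586 = 0.25768.
SE = √(p̂(1−p̂)(1/n₁+1/n₂)) = √(0.25768·0.74232·0.00776725) = √(0.00148572) = 0.03855.
z = (0.28796 − 0.24304)/0.03855 = 0.04492/0.03855 = 1.165.
p-value = P(Z < 1.165) ≈ 0.8781; since p > α = 0.02, fail to reject H₀.

z = 1.165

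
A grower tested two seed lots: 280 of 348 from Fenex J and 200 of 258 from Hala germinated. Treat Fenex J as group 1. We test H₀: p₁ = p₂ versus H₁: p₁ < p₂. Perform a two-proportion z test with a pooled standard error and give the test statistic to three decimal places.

z = 0.882

p̂₁ = 280/348 ≈ 0.80460, p̂₂ = 200/258 ≈ 0.77519.
Pooled p̂ = (280+200)/(348+258) = 480/606 = 0.79208.
SE = √(0.16469 × 0.00674953) = 0.03334.
z = (0.80460 − 0.77519)/0.03334 = 0.02941/0.03334 = 0.882.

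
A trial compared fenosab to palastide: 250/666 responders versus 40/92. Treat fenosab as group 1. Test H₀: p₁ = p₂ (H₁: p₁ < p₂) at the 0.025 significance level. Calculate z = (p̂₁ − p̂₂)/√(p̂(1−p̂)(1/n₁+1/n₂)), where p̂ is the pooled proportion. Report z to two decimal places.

z = -1.10

p̂₁ = 250/666 ≈ 0.3754, p̂₂ = 40/92 ≈ 0.4348.
Pooled p̂ = (250+40)/(666+92) = 290/758 = 0.3826.
SE = √(0.236214 × 0.0123711) = 0.0541.
z = (0.3754 − 0.4348)/0.0541 = -0.0594/0.0541 = -1.10.
p-value = P(Z < -1.099) ≈ 0.1359, so at α = 0.025 we fail to reject H₀.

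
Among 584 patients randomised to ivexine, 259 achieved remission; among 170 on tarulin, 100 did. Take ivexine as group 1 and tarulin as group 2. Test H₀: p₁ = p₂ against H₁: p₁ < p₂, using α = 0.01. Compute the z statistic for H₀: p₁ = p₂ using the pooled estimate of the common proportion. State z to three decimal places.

z = -3.326

p̂₁ = 259/584 ≈ 0.44349, p̂₂ = 100/170 ≈ 0.58824.
Pooled p̂ = (259+100)/(584+170) = 359/754 = 0.47613.
SE = √(p̂(1−p̂)(1/n₁+1/n₂)) = √(0.47613·0.52387·0.00759468) = √(0.00189434) = 0.04352.
z = (0.44349 − 0.58824)/0.04352 = -0.14475/0.04352 = -3.326.
p-value = P(Z < -3.326) ≈ 0.0004, so at α = 0.01 we reject H₀.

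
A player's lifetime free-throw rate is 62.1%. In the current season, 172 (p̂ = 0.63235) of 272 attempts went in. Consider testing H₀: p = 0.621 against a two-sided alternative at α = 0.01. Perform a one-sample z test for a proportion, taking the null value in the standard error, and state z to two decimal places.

z = 0.39

p̂ = 172/272 = 0.6324.
SE = √(p₀(1−p₀)/n) = √(0.23536/272) = 0.0294.
z = (0.6324 − 0.621)/0.0294 = 0.0114/0.0294 = 0.39.
Two-sided p-value ≈ 2·Φ(−0.386) = 0.6995; since p > α = 0.01, fail to reject H₀.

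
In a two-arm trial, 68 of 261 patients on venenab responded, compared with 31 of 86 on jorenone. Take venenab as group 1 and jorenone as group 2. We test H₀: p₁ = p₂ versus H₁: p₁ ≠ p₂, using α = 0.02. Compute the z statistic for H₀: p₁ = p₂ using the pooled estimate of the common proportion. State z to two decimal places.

p̂₁ = 68/261 ≈ 0.2605, p̂₂ = 31/86 ≈ 0.3605.
Pooled p̂ = (68+31)/(261+86) = 99/347 = 0.2853.
SE = √(0.203905 × 0.0154593) = 0.0561.
z = (0.2605 − 0.3605)/0.0561 = -0.1000/0.0561 = -1.78.
Two-sided p-value ≈ 2·Φ(−1.780) = 0.0751. With α = 0.02, fail to reject H₀.

z = -1.78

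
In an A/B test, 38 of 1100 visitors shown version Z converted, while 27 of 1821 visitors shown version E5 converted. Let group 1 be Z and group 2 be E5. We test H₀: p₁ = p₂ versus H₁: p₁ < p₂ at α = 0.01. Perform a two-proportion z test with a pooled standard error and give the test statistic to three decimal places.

p̂₁ = 38/1100 = 0.0345455, p̂₂ = 27/1821 = 0.0148270.
Pooled p̂ = (38+27)/(1100+1821) = 65/2921 = 0.0222527.
SE = √(0.0217575 × 0.00145824) = 0.0056327.
z = (0.0345455 − 0.0148270)/0.0056327 = 0.0197185/0.0056327 = 3.501.
p-value = P(Z < 3.501) ≈ 0.9998. With α = 0.01, fail to reject H₀.

z = 3.501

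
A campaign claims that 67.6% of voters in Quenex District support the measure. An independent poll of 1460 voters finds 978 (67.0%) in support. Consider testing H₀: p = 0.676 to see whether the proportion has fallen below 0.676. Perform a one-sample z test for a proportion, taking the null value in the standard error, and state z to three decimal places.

z = -0.501

p̂ = 978/1460 = 0.66986.
Standard error under H₀: √(0.676×0.324/1460) = 0.01225.
z = (0.66986 − 0.676)/0.01225 = -0.00614/0.01225 = -0.501.
p-value = P(Z < -0.501) ≈ 0.3082.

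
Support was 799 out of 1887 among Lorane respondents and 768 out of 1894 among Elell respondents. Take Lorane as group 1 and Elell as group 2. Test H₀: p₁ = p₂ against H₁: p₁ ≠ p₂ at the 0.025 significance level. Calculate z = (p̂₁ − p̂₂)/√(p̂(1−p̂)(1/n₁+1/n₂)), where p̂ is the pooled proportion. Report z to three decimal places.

z = 1.119

p̂₁ = 799/1887 ≈ 0.42342, p̂₂ = 768/1894 ≈ 0.40549.
Pooled p̂ = (799+768)/(1887+1894) = 1567/3781 = 0.41444.
SE = √(p̂(1−p̂)(1/n₁+1/n₂)) = √(0.41444·0.58556·0.00105792) = √(0.000256737) = 0.01602.
z = (0.42342 − 0.40549)/0.01602 = 0.01793/0.01602 = 1.119.
Two-sided p-value ≈ 2·Φ(−1.119) = 0.2631, so at α = 0.025 we fail to reject H₀.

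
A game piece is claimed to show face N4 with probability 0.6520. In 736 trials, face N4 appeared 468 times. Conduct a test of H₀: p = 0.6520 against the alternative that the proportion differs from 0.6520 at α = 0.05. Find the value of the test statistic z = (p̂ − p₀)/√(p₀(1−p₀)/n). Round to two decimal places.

p̂ = 468/736 ≈ 0.63587.
Standard error under H₀: √(0.652×0.348/736) = 0.01756.
z = (0.63587 − 0.652)/0.01756 = -0.01613/0.01756 = -0.92.
Two-sided p-value ≈ 2·Φ(−0.919) = 0.3583; since p > α = 0.05, fail to reject H₀.

z = -0.92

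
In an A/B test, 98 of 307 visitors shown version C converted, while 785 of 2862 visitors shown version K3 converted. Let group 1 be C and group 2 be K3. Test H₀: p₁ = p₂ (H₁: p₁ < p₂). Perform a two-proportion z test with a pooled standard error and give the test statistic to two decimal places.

p̂₁ = 98/307 ≈ 0.3192, p̂₂ = 785/2862 ≈ 0.2743.
Pooled p̂ = (98+785)/(307+2862) = 883/3169 = 0.2786.
SE = √(0.200998 × 0.00360674) = 0.0269.
z = (0.3192 − 0.2743)/0.0269 = 0.0449/0.0269 = 1.67.
p-value = P(Z < 1.669) ≈ 0.9524.

z = 1.67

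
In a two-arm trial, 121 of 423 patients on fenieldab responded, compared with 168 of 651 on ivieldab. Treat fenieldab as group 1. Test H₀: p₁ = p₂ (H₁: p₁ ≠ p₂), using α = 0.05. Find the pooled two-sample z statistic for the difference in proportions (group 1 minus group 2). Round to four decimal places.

p̂₁ = 121/423 = 0.286052, p̂₂ = 168/651 = 0.258065.
Pooled p̂ = (121+168)/(423+651) = 289/1074 = 0.269088.
SE = √(0.196679 × 0.00390016) = 0.027696.
z = (0.286052 − 0.258065)/0.027696 = 0.027987/0.027696 = 1.0105.
p-value = 2·P(Z > 1.011) ≈ 0.3122. With α = 0.05, fail to reject H₀.

z = 1.0105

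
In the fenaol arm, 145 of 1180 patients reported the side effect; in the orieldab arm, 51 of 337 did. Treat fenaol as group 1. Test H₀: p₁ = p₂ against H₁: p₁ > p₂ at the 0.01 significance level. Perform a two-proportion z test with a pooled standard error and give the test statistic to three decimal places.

z = -1.373

p̂₁ = 145/1180 = 0.122881, p̂₂ = 51/337 = 0.151335.
Pooled p̂ = (145+51)/(1180+337) = 196/1517 = 0.129202.
SE = √(p̂(1−p̂)(1/n₁+1/n₂)) = √(0.129202·0.870798·0.00381482) = √(0.000429202) = 0.020717.
z = (0.122881 − 0.151335)/0.020717 = -0.028454/0.020717 = -1.373.
p-value = P(Z > -1.373) ≈ 0.9152, so at α = 0.01 we fail to reject H₀.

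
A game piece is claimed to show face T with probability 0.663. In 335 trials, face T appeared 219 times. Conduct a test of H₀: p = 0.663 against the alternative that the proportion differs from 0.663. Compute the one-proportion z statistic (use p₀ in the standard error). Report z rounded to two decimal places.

z = -0.36

p̂ = 219/335 = 0.6537.
Under H₀, SE = √(0.663·0.337/335) = √(0.000666958) = 0.0258.
z = (0.6537 − 0.663)/0.0258 = -0.0093/0.0258 = -0.36.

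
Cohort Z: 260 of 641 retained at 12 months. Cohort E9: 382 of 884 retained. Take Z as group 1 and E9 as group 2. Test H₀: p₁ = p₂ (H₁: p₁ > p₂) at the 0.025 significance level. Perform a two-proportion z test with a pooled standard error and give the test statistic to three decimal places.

p̂₁ = 260/641 ≈ 0.40562, p̂₂ = 382/884 ≈ 0.43213.
Pooled p̂ = (260+382)/(641+884) = 642/1525 = 0.42098.
SE = √(p̂(1−p̂)(1/n₁+1/n₂)) = √(0.42098·0.57902·0.00269128) = √(0.000656018) = 0.02561.
z = (0.40562 − 0.43213)/0.02561 = -0.02651/0.02561 = -1.035.
p-value = P(Z > -1.035) ≈ 0.8497, so at α = 0.025 we fail to reject H₀.

z = -1.035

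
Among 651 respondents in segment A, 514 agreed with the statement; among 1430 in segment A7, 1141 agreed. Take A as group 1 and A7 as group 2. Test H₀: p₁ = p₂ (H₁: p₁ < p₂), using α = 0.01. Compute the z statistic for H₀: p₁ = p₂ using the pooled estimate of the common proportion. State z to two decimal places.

p̂₁ = 514/651 = 0.78955, p̂₂ = 1141/1430 = 0.79790.
Pooled p̂ = (514+1141)/(651+1430) = 1655/2081 = 0.79529.
SE = √(p̂(1−p̂)(1/n₁+1/n₂)) = √(0.79529·0.20471·0.0022354) = √(0.000363931) = 0.01908.
z = (0.78955 − 0.79790)/0.01908 = -0.00835/0.01908 = -0.44.
p-value = P(Z < -0.438) ≈ 0.3308; since p > α = 0.01, fail to reject H₀.

z = -0.44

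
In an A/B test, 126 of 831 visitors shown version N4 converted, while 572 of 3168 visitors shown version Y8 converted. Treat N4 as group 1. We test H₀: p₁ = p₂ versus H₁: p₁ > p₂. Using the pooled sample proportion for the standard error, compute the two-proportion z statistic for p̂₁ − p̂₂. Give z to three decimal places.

z = -1.956

p̂₁ = 126/831 ≈ 0.151625, p̂₂ = 572/3168 ≈ 0.180556.
Pooled p̂ = (126+572)/(831+3168) = 698/3999 = 0.174544.
SE = √(0.144078 × 0.00151903) = 0.014794.
z = (0.151625 − 0.180556)/0.014794 = -0.028931/0.014794 = -1.956.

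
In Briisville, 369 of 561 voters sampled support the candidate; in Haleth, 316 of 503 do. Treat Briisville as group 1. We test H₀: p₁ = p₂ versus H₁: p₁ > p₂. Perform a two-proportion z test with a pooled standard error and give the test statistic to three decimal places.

p̂₁ = 369/561 = 0.65775, p̂₂ = 316/503 = 0.62823.
Pooled p̂ = (369+316)/(561+503) = 685/1064 = 0.64380.
SE = √(p̂(1−p̂)(1/n₁+1/n₂)) = √(0.64380·0.35620·0.0037706) = √(0.000864684) = 0.02941.
z = (0.65775 − 0.62823)/0.02941 = 0.02952/0.02941 = 1.004.
p-value = P(Z > 1.004) ≈ 0.1577.

z = 1.004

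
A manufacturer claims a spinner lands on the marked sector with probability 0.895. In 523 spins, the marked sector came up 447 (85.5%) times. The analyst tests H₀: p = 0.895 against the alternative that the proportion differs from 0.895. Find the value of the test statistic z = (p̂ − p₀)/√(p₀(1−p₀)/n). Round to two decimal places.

z = -3.01

p̂ = 447/523 ≈ 0.8547.
Standard error under H₀: √(0.895×0.105/523) = 0.0134.
z = (0.8547 − 0.895)/0.0134 = -0.0403/0.0134 = -3.01.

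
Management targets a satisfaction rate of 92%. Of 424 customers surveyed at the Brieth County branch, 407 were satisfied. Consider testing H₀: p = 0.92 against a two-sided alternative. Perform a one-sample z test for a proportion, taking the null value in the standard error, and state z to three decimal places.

z = 3.029

p̂ = 407/424 = 0.959906.
Standard error under H₀: √(0.92×0.08/424) = 0.013175.
z = (0.959906 − 0.92)/0.013175 = 0.039906/0.013175 = 3.029.
Two-sided p-value ≈ 2·Φ(−3.029) = 0.0025.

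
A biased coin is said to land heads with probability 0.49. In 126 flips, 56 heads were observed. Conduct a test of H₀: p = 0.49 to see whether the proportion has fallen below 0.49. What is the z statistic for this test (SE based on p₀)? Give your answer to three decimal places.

p̂ = 56/126 ≈ 0.44444.
SE = √(p₀(1−p₀)/n) = √(0.2499/126) = 0.04453.
z = (0.44444 − 0.49)/0.04453 = -0.04556/0.04453 = -1.023.

z = -1.023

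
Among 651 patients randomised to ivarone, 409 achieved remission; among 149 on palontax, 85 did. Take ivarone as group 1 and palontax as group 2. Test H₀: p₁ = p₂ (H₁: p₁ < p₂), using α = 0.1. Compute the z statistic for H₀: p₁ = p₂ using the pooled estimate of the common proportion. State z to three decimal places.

p̂₁ = 409/651 = 0.62826, p̂₂ = 85/149 = 0.57047.
Pooled p̂ = (409+85)/(651+149) = 494/800 = 0.61750.
SE = √(0.236194 × 0.00824751) = 0.04414.
z = (0.62826 − 0.57047)/0.04414 = 0.05779/0.04414 = 1.309.
p-value = P(Z < 1.309) ≈ 0.9048, so at α = 0.1 we fail to reject H₀.

z = 1.309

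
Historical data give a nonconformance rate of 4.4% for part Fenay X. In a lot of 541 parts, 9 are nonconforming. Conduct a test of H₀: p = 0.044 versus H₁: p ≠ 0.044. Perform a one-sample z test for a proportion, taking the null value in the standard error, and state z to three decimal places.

z = -3.103

p̂ = 9/541 ≈ 0.016636.
Under H₀, SE = √(0.044·0.956/541) = √(7.77523e-05) = 0.008818.
z = (0.016636 − 0.044)/0.008818 = -0.027364/0.008818 = -3.103.
p-value = 2·P(Z > 3.103) ≈ 0.0019.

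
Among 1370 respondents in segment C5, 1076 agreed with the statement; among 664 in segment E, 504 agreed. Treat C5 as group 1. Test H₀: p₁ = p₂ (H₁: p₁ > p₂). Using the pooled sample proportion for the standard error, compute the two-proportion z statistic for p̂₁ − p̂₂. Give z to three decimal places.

p̂₁ = 1076/1370 ≈ 0.78540, p̂₂ = 504/664 ≈ 0.75904.
Pooled p̂ = (1076+504)/(1370+664) = 1580/2034 = 0.77679.
SE = √(0.173385 × 0.00223595) = 0.01969.
z = (0.78540 − 0.75904)/0.01969 = 0.02636/0.01969 = 1.339.
p-value = P(Z > 1.339) ≈ 0.0903.

z = 1.339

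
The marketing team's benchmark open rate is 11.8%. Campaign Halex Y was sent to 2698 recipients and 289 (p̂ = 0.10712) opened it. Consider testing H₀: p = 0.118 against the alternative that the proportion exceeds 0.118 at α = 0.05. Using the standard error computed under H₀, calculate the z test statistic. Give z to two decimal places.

z = -1.75

p̂ = 289/2698 = 0.10712.
Under H₀, SE = √(0.118·0.882/2698) = √(3.85752e-05) = 0.00621.
z = (0.10712 − 0.118)/0.00621 = -0.01088/0.00621 = -1.75.
p-value = P(Z > -1.752) ≈ 0.9601, so at α = 0.05 we fail to reject H₀.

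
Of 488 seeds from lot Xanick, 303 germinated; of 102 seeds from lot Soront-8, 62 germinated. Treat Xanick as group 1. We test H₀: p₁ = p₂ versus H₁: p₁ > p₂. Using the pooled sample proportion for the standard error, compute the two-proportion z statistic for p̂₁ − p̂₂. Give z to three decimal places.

z = 0.247

p̂₁ = 303/488 = 0.62090, p̂₂ = 62/102 = 0.60784.
Pooled p̂ = (303+62)/(488+102) = 365/590 = 0.61864.
SE = √(0.235924 × 0.0118531) = 0.05288.
z = (0.62090 − 0.60784)/0.05288 = 0.01306/0.05288 = 0.247.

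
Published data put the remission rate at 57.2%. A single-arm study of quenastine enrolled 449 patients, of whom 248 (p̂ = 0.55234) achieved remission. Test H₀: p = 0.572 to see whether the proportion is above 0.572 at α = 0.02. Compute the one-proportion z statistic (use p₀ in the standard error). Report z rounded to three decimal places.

z = -0.842

p̂ = 248/449 = 0.55234.
SE = √(p₀(1−p₀)/n) = √(0.24482/449) = 0.02335.
z = (0.55234 − 0.572)/0.02335 = -0.01966/0.02335 = -0.842.
p-value = P(Z > -0.842) ≈ 0.8001, so at α = 0.02 we fail to reject H₀.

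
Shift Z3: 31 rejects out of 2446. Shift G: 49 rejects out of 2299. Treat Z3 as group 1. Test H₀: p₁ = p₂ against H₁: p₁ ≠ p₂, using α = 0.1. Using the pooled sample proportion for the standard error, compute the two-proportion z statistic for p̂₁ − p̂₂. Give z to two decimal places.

z = -2.31

p̂₁ = 31/2446 ≈ 0.01267, p̂₂ = 49/2299 ≈ 0.02131.
Pooled p̂ = (31+49)/(2446+2299) = 80/4745 = 0.01686.
SE = √(p̂(1−p̂)(1/n₁+1/n₂)) = √(0.01686·0.98314·0.000843802) = √(1.39865e-05) = 0.00374.
z = (0.01267 − 0.02131)/0.00374 = -0.00864/0.00374 = -2.31.
Two-sided p-value ≈ 2·Φ(−2.310) = 0.0209; since p < α = 0.1, reject H₀.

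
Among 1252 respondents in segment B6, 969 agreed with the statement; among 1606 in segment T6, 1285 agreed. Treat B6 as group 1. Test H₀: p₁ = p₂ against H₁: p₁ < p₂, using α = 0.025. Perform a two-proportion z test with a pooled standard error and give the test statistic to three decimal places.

p̂₁ = 969/1252 ≈ 0.77396, p̂₂ = 1285/1606 ≈ 0.80012.
Pooled p̂ = (969+1285)/(1252+1606) = 2254/2858 = 0.78866.
SE = √(0.166673 × 0.00142139) = 0.01539.
z = (0.77396 − 0.80012)/0.01539 = -0.02616/0.01539 = -1.700.
p-value = P(Z < -1.700) ≈ 0.0446, so at α = 0.025 we fail to reject H₀.

z = -1.700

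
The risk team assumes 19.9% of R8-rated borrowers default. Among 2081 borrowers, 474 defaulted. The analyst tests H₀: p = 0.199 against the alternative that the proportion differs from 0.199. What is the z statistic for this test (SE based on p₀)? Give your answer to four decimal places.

p̂ = 474/2081 = 0.227775.
SE = √(p₀(1−p₀)/n) = √(0.1594/2081) = 0.008752.
z = (0.227775 − 0.199)/0.008752 = 0.028775/0.008752 = 3.2878.
Two-sided p-value ≈ 2·Φ(−3.288) = 0.0010.

z = 3.2878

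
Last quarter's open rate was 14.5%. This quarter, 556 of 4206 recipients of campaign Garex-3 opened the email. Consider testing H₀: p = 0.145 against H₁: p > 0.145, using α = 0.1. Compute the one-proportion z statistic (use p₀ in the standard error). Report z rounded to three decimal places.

z = -2.359

p̂ = 556/4206 ≈ 0.13219.
Standard error under H₀: √(0.145×0.855/4206) = 0.00543.
z = (0.13219 − 0.145)/0.00543 = -0.01281/0.00543 = -2.359.
p-value = P(Z > -2.359) ≈ 0.9908; since p > α = 0.1, fail to reject H₀.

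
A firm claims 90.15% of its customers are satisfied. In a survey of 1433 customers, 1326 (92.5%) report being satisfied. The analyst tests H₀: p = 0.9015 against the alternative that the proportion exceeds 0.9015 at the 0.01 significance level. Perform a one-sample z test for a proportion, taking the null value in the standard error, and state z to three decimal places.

z = 3.027

p̂ = 1326/1433 = 0.925331.
Under H₀, SE = √(0.9015·0.0985/1433) = √(6.19663e-05) = 0.007872.
z = (0.925331 − 0.9015)/0.007872 = 0.023831/0.007872 = 3.027.
p-value = P(Z > 3.027) ≈ 0.0012; since p < α = 0.01, reject H₀.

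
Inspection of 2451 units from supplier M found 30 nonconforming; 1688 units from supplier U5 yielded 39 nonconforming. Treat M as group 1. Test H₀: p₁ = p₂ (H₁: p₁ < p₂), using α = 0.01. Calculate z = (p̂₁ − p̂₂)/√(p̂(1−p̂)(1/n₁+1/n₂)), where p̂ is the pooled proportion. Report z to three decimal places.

z = -2.683

p̂₁ = 30/2451 = 0.0122399, p̂₂ = 39/1688 = 0.0231043.
Pooled p̂ = (30+39)/(2451+1688) = 69/4139 = 0.0166707.
SE = √(p̂(1−p̂)(1/n₁+1/n₂)) = √(0.0166707·0.9833293·0.00100041) = √(1.63996e-05) = 0.0040496.
z = (0.0122399 − 0.0231043)/0.0040496 = -0.0108644/0.0040496 = -2.683.
p-value = P(Z < -2.683) ≈ 0.0037, so at α = 0.01 we reject H₀.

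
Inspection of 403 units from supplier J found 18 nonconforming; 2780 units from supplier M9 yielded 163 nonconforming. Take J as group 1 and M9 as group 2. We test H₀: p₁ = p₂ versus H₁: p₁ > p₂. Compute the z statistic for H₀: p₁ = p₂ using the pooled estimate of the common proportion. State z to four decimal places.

z = -1.1316

p̂₁ = 18/403 = 0.044665, p̂₂ = 163/2780 = 0.058633.
Pooled p̂ = (18+163)/(403+2780) = 181/3183 = 0.056865.
SE = √(p̂(1−p̂)(1/n₁+1/n₂)) = √(0.056865·0.943135·0.0028411) = √(0.000152371) = 0.012344.
z = (0.044665 − 0.058633)/0.012344 = -0.013968/0.012344 = -1.1316.
p-value = P(Z > -1.132) ≈ 0.8711.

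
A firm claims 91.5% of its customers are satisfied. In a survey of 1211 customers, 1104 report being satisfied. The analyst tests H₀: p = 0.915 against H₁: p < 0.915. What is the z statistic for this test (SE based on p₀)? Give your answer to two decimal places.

p̂ = 1104/1211 ≈ 0.9116.
SE = √(p₀(1−p₀)/n) = √(0.077775/1211) = 0.0080.
z = (0.9116 − 0.915)/0.0080 = -0.0034/0.0080 = -0.42.
p-value = P(Z < -0.419) ≈ 0.3377.

z = -0.42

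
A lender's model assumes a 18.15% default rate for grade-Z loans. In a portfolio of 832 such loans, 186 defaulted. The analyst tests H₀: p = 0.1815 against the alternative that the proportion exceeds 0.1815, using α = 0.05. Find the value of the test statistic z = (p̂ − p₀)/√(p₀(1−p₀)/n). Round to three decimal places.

z = 3.147

p̂ = 186/832 ≈ 0.2235577.
Standard error under H₀: √(0.1815×0.8185/832) = 0.0133624.
z = (0.2235577 − 0.1815)/0.0133624 = 0.0420577/0.0133624 = 3.147.
p-value = P(Z > 3.147) ≈ 0.0008; since p < α = 0.05, reject H₀.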